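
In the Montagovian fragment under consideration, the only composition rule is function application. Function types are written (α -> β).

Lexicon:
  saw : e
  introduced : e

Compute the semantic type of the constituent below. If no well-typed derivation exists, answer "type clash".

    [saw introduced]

[saw introduced]: e with e — neither is a function whose domain matches the other; composition fails here.

type clash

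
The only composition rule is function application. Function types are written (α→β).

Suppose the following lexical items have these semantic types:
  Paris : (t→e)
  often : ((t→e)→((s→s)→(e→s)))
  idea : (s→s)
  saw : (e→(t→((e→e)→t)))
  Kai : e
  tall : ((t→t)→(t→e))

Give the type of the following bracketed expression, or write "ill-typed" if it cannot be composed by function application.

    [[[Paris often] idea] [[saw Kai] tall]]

ill-typed

At [Paris often], often : ((t→e)→((s→s)→(e→s))) takes Paris : (t→e), giving ((s→s)→(e→s)).
At [[Paris often] idea], [Paris often] : ((s→s)→(e→s)) takes idea : (s→s), giving (e→s).
At [saw Kai], saw : (e→(t→((e→e)→t))) takes Kai : e, giving (t→((e→e)→t)).
[[saw Kai] tall]: (t→((e→e)→t)) with ((t→t)→(t→e)) — neither is a function whose domain matches the other; composition fails here.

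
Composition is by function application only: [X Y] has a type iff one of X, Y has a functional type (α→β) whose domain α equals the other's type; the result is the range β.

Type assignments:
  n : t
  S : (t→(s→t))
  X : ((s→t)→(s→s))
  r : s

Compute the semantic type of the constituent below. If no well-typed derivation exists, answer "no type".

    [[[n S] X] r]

[n S] — S of type (t→(s→t)) combines with n of type t: type (s→t).
[[n S] X] — X of type ((s→t)→(s→s)) combines with [n S] of type (s→t): type (s→s).
[[[n S] X] r] — [[n S] X] of type (s→s) combines with r of type s: type s.

s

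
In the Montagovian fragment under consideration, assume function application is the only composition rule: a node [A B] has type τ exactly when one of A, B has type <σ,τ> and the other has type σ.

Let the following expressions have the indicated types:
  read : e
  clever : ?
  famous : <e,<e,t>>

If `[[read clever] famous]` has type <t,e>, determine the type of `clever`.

<e,<<e,<e,t>>,<t,e>>>

[[read clever] famous] must have type <t,e>. The sister famous has type <e,<e,t>>; that is not a function onto <t,e>, so [read clever] must be the functor, of type <<e,<e,t>>,<t,e>>.
[read clever] must have type <<e,<e,t>>,<t,e>>. The sister read has type e; that is not a function onto <<e,<e,t>>,<t,e>>, so clever must be the functor, of type <e,<<e,<e,t>>,<t,e>>>.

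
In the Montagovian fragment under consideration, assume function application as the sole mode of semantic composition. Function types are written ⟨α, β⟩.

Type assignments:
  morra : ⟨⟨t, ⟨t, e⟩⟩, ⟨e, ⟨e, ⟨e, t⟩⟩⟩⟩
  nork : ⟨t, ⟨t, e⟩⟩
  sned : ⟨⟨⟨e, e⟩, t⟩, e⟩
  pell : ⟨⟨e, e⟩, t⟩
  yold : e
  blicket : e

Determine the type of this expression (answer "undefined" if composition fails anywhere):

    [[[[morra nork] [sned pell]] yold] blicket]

t

At [morra nork], morra : ⟨⟨t, ⟨t, e⟩⟩, ⟨e, ⟨e, ⟨e, t⟩⟩⟩⟩ takes nork : ⟨t, ⟨t, e⟩⟩, giving ⟨e, ⟨e, ⟨e, t⟩⟩⟩.
At [sned pell], sned : ⟨⟨⟨e, e⟩, t⟩, e⟩ takes pell : ⟨⟨e, e⟩, t⟩, giving e.
At [[morra nork] [sned pell]], [morra nork] : ⟨e, ⟨e, ⟨e, t⟩⟩⟩ takes [sned pell] : e, giving ⟨e, ⟨e, t⟩⟩.
At [[[morra nork] [sned pell]] yold], [[morra nork] [sned pell]] : ⟨e, ⟨e, t⟩⟩ takes yold : e, giving ⟨e, t⟩.
At [[[[morra nork] [sned pell]] yold] blicket], [[[morra nork] [sned pell]] yold] : ⟨e, t⟩ takes blicket : e, giving t.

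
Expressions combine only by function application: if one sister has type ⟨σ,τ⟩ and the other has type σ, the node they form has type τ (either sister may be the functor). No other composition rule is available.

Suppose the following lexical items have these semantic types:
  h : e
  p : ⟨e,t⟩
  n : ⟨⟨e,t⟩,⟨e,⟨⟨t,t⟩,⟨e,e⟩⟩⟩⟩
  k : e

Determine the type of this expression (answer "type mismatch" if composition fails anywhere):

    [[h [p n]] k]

type mismatch

[p n]: ⟨⟨e,t⟩,⟨e,⟨⟨t,t⟩,⟨e,e⟩⟩⟩⟩ applied to ⟨e,t⟩ yields ⟨e,⟨⟨t,t⟩,⟨e,e⟩⟩⟩.
[h [p n]]: ⟨e,⟨⟨t,t⟩,⟨e,e⟩⟩⟩ applied to e yields ⟨⟨t,t⟩,⟨e,e⟩⟩.
[[h [p n]] k]: ⟨⟨t,t⟩,⟨e,e⟩⟩ and e cannot combine by function application — type clash.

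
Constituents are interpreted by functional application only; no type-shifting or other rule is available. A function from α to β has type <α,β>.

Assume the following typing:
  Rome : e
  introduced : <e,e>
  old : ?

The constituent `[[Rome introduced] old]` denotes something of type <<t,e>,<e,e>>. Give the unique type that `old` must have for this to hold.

At [[Rome introduced] old] (required: <<t,e>,<e,e>>): [Rome introduced] is e, which is not a function with range <<t,e>,<e,e>>; hence old is the functor — type <e,<<t,e>,<e,e>>>.

<e,<<t,e>,<e,e>>>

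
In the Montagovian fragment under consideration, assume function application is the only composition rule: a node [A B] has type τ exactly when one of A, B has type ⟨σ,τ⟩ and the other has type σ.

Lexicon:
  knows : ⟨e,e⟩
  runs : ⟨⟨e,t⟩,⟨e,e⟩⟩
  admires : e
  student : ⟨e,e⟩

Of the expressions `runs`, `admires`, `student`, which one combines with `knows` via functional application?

admires

runs : ⟨⟨e,t⟩,⟨e,e⟩⟩ — does not combine with knows.
admires — combines: knows : ⟨e,e⟩ takes admires : e as argument, giving e.
student : ⟨e,e⟩ — does not combine with knows.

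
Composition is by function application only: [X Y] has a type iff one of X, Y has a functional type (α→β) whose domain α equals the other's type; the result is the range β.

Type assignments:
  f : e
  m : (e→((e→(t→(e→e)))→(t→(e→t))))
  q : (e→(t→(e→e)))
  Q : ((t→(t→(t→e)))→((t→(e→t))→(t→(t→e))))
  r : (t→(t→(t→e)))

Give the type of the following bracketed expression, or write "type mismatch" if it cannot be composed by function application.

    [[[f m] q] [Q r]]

[f m]: m is (e→((e→(t→(e→e)))→(t→(e→t)))), f is e; result ((e→(t→(e→e)))→(t→(e→t))).
[[f m] q]: [f m] is ((e→(t→(e→e)))→(t→(e→t))), q is (e→(t→(e→e))); result (t→(e→t)).
[Q r]: Q is ((t→(t→(t→e)))→((t→(e→t))→(t→(t→e)))), r is (t→(t→(t→e))); result ((t→(e→t))→(t→(t→e))).
[[[f m] q] [Q r]]: [Q r] is ((t→(e→t))→(t→(t→e))), [[f m] q] is (t→(e→t)); result (t→(t→e)).

(t→(t→e))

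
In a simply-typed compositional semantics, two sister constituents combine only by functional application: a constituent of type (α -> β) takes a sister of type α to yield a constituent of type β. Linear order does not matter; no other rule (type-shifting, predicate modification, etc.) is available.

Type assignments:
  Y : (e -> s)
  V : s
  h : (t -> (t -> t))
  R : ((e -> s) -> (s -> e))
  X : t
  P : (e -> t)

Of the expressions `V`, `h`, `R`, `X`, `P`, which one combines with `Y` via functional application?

V : s — does not combine with Y.
h : (t -> (t -> t)) — does not combine with Y.
R — combines: R : ((e -> s) -> (s -> e)) takes Y : (e -> s) as argument, giving (s -> e).
X : t — does not combine with Y.
P : (e -> t) — does not combine with Y.

R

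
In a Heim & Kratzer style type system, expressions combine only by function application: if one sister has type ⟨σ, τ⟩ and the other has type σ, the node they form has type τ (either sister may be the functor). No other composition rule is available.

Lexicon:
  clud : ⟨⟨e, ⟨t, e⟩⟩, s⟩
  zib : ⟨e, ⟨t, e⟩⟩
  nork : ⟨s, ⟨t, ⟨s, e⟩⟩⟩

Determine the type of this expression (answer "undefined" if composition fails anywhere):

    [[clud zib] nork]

[clud zib]: ⟨⟨e, ⟨t, e⟩⟩, s⟩ applied to ⟨e, ⟨t, e⟩⟩ yields s.
[[clud zib] nork]: ⟨s, ⟨t, ⟨s, e⟩⟩⟩ applied to s yields ⟨t, ⟨s, e⟩⟩.

⟨t, ⟨s, e⟩⟩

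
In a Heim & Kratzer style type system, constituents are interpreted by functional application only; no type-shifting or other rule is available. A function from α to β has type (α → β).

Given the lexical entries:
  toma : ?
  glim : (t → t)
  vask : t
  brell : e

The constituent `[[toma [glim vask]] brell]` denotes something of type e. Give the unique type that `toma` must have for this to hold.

(t → (e → e))

[[toma [glim vask]] brell] must have type e. The sister brell has type e; that is not a function onto e, so [toma [glim vask]] must be the functor, of type (e → e).
[toma [glim vask]] must have type (e → e). The sister [glim vask] has type t; that is not a function onto (e → e), so toma must be the functor, of type (t → (e → e)).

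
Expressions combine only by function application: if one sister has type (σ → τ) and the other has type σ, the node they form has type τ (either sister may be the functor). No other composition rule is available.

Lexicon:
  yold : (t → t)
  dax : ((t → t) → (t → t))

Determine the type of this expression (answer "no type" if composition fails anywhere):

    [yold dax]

(t → t)

[yold dax] — dax of type ((t → t) → (t → t)) combines with yold of type (t → t): type (t → t).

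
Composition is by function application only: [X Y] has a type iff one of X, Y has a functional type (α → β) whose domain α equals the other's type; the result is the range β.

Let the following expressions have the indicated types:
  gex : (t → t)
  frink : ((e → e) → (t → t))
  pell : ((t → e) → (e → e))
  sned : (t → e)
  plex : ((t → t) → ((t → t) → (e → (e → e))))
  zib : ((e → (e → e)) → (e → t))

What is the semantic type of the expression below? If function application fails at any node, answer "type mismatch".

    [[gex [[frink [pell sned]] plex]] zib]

(e → t)

[pell sned]: pell is ((t → e) → (e → e)), sned is (t → e); result (e → e).
[frink [pell sned]]: frink is ((e → e) → (t → t)), [pell sned] is (e → e); result (t → t).
[[frink [pell sned]] plex]: plex is ((t → t) → ((t → t) → (e → (e → e)))), [frink [pell sned]] is (t → t); result ((t → t) → (e → (e → e))).
[gex [[frink [pell sned]] plex]]: [[frink [pell sned]] plex] is ((t → t) → (e → (e → e))), gex is (t → t); result (e → (e → e)).
[[gex [[frink [pell sned]] plex]] zib]: zib is ((e → (e → e)) → (e → t)), [gex [[frink [pell sned]] plex]] is (e → (e → e)); result (e → t).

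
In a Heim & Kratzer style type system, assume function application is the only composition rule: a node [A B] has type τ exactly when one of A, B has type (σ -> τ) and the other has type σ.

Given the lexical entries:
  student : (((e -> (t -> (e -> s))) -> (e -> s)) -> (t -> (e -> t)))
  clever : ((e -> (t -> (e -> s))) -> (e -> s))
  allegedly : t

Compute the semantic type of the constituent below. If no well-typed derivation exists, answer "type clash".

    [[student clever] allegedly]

[student clever]: student is (((e -> (t -> (e -> s))) -> (e -> s)) -> (t -> (e -> t))), clever is ((e -> (t -> (e -> s))) -> (e -> s)); result (t -> (e -> t)).
[[student clever] allegedly]: [student clever] is (t -> (e -> t)), allegedly is t; result (e -> t).

(e -> t)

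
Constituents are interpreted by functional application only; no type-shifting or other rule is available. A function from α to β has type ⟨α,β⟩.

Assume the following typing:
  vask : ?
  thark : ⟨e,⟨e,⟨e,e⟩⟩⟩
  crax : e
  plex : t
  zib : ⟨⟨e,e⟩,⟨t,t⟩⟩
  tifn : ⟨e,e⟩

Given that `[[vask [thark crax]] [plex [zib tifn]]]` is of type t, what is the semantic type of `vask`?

⟨⟨e,⟨e,e⟩⟩,⟨t,t⟩⟩

For [[vask [thark crax]] [plex [zib tifn]]] to have type t with [plex [zib tifn]] of type t, [vask [thark crax]] must be the function: [vask [thark crax]] : ⟨t,t⟩.
For [vask [thark crax]] to have type ⟨t,t⟩ with [thark crax] of type ⟨e,⟨e,e⟩⟩, vask must be the function: vask : ⟨⟨e,⟨e,e⟩⟩,⟨t,t⟩⟩.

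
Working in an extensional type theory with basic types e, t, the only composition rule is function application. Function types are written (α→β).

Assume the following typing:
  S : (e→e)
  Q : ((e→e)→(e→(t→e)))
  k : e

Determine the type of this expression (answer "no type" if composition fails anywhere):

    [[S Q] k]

(t→e)

At [S Q], Q : ((e→e)→(e→(t→e))) takes S : (e→e), giving (e→(t→e)).
At [[S Q] k], [S Q] : (e→(t→e)) takes k : e, giving (t→e).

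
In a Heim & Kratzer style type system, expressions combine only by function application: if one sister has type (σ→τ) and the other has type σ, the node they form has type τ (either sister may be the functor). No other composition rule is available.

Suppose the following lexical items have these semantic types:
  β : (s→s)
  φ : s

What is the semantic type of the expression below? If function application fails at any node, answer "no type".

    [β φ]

[β φ]: functor β : (s→s), argument φ : s; result s.

s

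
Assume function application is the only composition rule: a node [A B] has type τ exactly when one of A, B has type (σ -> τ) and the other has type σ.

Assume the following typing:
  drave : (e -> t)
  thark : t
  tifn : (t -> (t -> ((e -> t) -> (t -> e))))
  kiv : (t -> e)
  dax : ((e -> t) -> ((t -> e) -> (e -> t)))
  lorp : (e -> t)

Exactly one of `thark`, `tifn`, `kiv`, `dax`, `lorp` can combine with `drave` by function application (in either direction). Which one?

dax

thark : t — drave needs e; thark needs nothing (atomic); neither fits.
tifn : (t -> (t -> ((e -> t) -> (t -> e)))) — drave needs e; tifn needs t; neither fits.
kiv : (t -> e) — drave needs e; kiv needs t; neither fits.
dax — combines: dax : ((e -> t) -> ((t -> e) -> (e -> t))) takes drave : (e -> t) as argument, giving ((t -> e) -> (e -> t)).
lorp : (e -> t) — drave needs e; lorp needs e; neither fits.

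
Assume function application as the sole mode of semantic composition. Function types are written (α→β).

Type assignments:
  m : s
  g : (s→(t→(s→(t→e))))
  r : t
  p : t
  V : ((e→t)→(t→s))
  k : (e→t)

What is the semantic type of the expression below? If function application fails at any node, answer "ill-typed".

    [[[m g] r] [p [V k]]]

[m g] — g of type (s→(t→(s→(t→e)))) combines with m of type s: type (t→(s→(t→e))).
[[m g] r] — [m g] of type (t→(s→(t→e))) combines with r of type t: type (s→(t→e)).
[V k] — V of type ((e→t)→(t→s)) combines with k of type (e→t): type (t→s).
[p [V k]] — [V k] of type (t→s) combines with p of type t: type s.
[[[m g] r] [p [V k]]] — [[m g] r] of type (s→(t→e)) combines with [p [V k]] of type s: type (t→e).

(t→e)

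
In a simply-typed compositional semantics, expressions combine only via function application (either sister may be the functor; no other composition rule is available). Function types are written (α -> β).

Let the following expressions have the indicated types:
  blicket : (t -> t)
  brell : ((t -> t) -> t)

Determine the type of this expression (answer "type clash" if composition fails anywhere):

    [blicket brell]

[blicket brell]: ((t -> t) -> t) applied to (t -> t) yields t.

t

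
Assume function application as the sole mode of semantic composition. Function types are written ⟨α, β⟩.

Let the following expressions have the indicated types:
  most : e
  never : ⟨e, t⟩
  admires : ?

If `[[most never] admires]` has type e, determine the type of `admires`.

At [[most never] admires] (required: e): [most never] is t, which is not a function with range e; hence admires is the functor — type ⟨t, e⟩.

⟨t, e⟩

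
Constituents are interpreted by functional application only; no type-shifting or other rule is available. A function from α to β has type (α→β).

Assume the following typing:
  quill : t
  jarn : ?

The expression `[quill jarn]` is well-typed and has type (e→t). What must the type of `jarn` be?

[quill jarn] must have type (e→t). The sister quill has type t; that is not a function onto (e→t), so jarn must be the functor, of type (t→(e→t)).

(t→(e→t))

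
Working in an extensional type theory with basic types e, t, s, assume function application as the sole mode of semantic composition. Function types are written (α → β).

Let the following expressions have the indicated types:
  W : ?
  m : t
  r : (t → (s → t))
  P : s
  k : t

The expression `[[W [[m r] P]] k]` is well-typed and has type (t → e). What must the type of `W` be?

At [[W [[m r] P]] k] (required: (t → e)): k is t, which is not a function with range (t → e); hence [W [[m r] P]] is the functor — type (t → (t → e)).
At [W [[m r] P]] (required: (t → (t → e))): [[m r] P] is t, which is not a function with range (t → (t → e)); hence W is the functor — type (t → (t → (t → e))).

(t → (t → (t → e)))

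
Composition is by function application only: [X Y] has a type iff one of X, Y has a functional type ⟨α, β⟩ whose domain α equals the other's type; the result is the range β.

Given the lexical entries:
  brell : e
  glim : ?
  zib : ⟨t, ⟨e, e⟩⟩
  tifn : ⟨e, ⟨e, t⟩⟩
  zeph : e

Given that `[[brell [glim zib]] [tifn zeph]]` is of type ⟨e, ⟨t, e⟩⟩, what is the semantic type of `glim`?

[[brell [glim zib]] [tifn zeph]] must have type ⟨e, ⟨t, e⟩⟩. The sister [tifn zeph] has type ⟨e, t⟩; that is not a function onto ⟨e, ⟨t, e⟩⟩, so [brell [glim zib]] must be the functor, of type ⟨⟨e, t⟩, ⟨e, ⟨t, e⟩⟩⟩.
[brell [glim zib]] must have type ⟨⟨e, t⟩, ⟨e, ⟨t, e⟩⟩⟩. The sister brell has type e; that is not a function onto ⟨⟨e, t⟩, ⟨e, ⟨t, e⟩⟩⟩, so [glim zib] must be the functor, of type ⟨e, ⟨⟨e, t⟩, ⟨e, ⟨t, e⟩⟩⟩⟩.
[glim zib] must have type ⟨e, ⟨⟨e, t⟩, ⟨e, ⟨t, e⟩⟩⟩⟩. The sister zib has type ⟨t, ⟨e, e⟩⟩; that is not a function onto ⟨e, ⟨⟨e, t⟩, ⟨e, ⟨t, e⟩⟩⟩⟩, so glim must be the functor, of type ⟨⟨t, ⟨e, e⟩⟩, ⟨e, ⟨⟨e, t⟩, ⟨e, ⟨t, e⟩⟩⟩⟩⟩.

⟨⟨t, ⟨e, e⟩⟩, ⟨e, ⟨⟨e, t⟩, ⟨e, ⟨t, e⟩⟩⟩⟩⟩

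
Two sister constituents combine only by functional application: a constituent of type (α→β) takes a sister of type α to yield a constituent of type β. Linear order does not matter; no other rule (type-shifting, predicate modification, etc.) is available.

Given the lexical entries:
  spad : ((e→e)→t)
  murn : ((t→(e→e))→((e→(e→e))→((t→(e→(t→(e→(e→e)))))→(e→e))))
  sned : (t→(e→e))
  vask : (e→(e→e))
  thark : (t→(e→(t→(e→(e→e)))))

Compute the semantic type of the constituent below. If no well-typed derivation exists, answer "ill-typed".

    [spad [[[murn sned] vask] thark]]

t

[murn sned] — murn of type ((t→(e→e))→((e→(e→e))→((t→(e→(t→(e→(e→e)))))→(e→e)))) combines with sned of type (t→(e→e)): type ((e→(e→e))→((t→(e→(t→(e→(e→e)))))→(e→e))).
[[murn sned] vask] — [murn sned] of type ((e→(e→e))→((t→(e→(t→(e→(e→e)))))→(e→e))) combines with vask of type (e→(e→e)): type ((t→(e→(t→(e→(e→e)))))→(e→e)).
[[[murn sned] vask] thark] — [[murn sned] vask] of type ((t→(e→(t→(e→(e→e)))))→(e→e)) combines with thark of type (t→(e→(t→(e→(e→e))))): type (e→e).
[spad [[[murn sned] vask] thark]] — spad of type ((e→e)→t) combines with [[[murn sned] vask] thark] of type (e→e): type t.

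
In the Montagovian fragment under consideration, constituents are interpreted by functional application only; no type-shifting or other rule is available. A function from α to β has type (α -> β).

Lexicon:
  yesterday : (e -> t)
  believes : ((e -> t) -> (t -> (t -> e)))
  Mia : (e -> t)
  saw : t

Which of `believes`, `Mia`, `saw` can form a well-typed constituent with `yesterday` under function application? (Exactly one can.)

believes — combines: believes : ((e -> t) -> (t -> (t -> e))) takes yesterday : (e -> t) as argument, giving (t -> (t -> e)).
Mia : (e -> t) — no; yesterday wants e, and Mia wants e.
saw : t — no; yesterday wants e, and saw wants nothing (atomic).

believes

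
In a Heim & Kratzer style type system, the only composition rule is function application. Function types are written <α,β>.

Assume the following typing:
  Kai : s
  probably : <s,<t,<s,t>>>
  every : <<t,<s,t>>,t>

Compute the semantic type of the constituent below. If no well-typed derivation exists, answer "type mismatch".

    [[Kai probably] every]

t

[Kai probably] — probably of type <s,<t,<s,t>>> combines with Kai of type s: type <t,<s,t>>.
[[Kai probably] every] — every of type <<t,<s,t>>,t> combines with [Kai probably] of type <t,<s,t>>: type t.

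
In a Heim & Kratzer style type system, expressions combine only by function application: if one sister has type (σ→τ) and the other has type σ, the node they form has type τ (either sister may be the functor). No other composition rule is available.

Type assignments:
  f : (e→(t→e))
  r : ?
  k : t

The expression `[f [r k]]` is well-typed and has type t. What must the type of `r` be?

At [f [r k]] (required: t): f is (e→(t→e)), which is not a function with range t; hence [r k] is the functor — type ((e→(t→e))→t).
At [r k] (required: ((e→(t→e))→t)): k is t, which is not a function with range ((e→(t→e))→t); hence r is the functor — type (t→((e→(t→e))→t)).

(t→((e→(t→e))→t))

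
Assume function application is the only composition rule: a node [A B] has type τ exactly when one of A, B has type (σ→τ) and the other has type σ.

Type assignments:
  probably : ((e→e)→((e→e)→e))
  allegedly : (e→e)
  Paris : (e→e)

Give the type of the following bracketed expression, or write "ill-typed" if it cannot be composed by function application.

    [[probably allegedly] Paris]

e

[probably allegedly]: probably is ((e→e)→((e→e)→e)), allegedly is (e→e); result ((e→e)→e).
[[probably allegedly] Paris]: [probably allegedly] is ((e→e)→e), Paris is (e→e); result e.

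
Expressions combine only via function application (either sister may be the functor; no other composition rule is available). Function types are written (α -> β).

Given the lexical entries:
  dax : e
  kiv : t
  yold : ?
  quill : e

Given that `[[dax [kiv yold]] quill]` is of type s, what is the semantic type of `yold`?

(t -> (e -> (e -> s)))

[[dax [kiv yold]] quill] must have type s. The sister quill has type e; that is not a function onto s, so [dax [kiv yold]] must be the functor, of type (e -> s).
[dax [kiv yold]] must have type (e -> s). The sister dax has type e; that is not a function onto (e -> s), so [kiv yold] must be the functor, of type (e -> (e -> s)).
[kiv yold] must have type (e -> (e -> s)). The sister kiv has type t; that is not a function onto (e -> (e -> s)), so yold must be the functor, of type (t -> (e -> (e -> s))).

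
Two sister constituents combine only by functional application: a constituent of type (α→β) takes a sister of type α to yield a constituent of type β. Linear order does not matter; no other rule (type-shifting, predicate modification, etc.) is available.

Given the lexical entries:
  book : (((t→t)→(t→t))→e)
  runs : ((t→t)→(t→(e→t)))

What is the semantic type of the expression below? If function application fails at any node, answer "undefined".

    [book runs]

At [book runs]: neither (((t→t)→(t→t))→e) nor ((t→t)→(t→(e→t))) can take the other as argument; the node is ill-typed.

undefined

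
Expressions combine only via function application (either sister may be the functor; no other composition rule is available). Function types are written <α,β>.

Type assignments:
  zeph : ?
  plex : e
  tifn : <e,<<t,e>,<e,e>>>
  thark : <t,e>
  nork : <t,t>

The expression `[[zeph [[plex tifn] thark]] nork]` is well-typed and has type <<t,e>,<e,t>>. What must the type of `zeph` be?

<<e,e>,<<t,t>,<<t,e>,<e,t>>>>

[[zeph [[plex tifn] thark]] nork] is required to be <<t,e>,<e,t>>. nork : <t,t> cannot yield <<t,e>,<e,t>> as functor, so [zeph [[plex tifn] thark]] : <<t,t>,<<t,e>,<e,t>>>.
[zeph [[plex tifn] thark]] is required to be <<t,t>,<<t,e>,<e,t>>>. [[plex tifn] thark] : <e,e> cannot yield <<t,t>,<<t,e>,<e,t>>> as functor, so zeph : <<e,e>,<<t,t>,<<t,e>,<e,t>>>>.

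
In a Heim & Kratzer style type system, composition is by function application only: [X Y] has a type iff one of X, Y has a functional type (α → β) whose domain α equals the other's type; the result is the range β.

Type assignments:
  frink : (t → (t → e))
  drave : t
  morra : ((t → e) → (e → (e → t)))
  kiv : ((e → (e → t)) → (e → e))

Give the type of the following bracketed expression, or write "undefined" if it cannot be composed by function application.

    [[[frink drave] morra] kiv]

(e → e)

[frink drave] — frink of type (t → (t → e)) combines with drave of type t: type (t → e).
[[frink drave] morra] — morra of type ((t → e) → (e → (e → t))) combines with [frink drave] of type (t → e): type (e → (e → t)).
[[[frink drave] morra] kiv] — kiv of type ((e → (e → t)) → (e → e)) combines with [[frink drave] morra] of type (e → (e → t)): type (e → e).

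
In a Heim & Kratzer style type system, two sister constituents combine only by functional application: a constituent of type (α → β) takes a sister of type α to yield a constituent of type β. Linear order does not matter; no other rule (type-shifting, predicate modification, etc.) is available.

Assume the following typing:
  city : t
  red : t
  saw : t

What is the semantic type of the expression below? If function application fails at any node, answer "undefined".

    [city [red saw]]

[red saw]: t with t — neither is a function whose domain matches the other; composition fails here.

undefined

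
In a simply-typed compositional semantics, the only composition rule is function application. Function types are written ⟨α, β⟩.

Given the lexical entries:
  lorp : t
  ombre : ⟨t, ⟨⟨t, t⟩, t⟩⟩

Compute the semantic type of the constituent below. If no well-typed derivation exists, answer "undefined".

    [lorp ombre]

[lorp ombre]: functor ombre : ⟨t, ⟨⟨t, t⟩, t⟩⟩, argument lorp : t; result ⟨⟨t, t⟩, t⟩.

⟨⟨t, t⟩, t⟩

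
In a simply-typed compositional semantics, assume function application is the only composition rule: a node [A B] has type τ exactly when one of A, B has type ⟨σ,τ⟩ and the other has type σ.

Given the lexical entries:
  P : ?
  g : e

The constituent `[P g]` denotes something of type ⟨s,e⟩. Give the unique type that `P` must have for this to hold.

[P g] must have type ⟨s,e⟩. The sister g has type e; that is not a function onto ⟨s,e⟩, so P must be the functor, of type ⟨e,⟨s,e⟩⟩.

⟨e,⟨s,e⟩⟩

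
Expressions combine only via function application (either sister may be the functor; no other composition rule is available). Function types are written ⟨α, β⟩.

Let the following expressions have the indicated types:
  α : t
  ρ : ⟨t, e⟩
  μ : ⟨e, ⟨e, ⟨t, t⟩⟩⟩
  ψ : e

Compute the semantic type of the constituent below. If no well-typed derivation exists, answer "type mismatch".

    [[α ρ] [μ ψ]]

⟨t, t⟩

[α ρ] — ρ of type ⟨t, e⟩ combines with α of type t: type e.
[μ ψ] — μ of type ⟨e, ⟨e, ⟨t, t⟩⟩⟩ combines with ψ of type e: type ⟨e, ⟨t, t⟩⟩.
[[α ρ] [μ ψ]] — [μ ψ] of type ⟨e, ⟨t, t⟩⟩ combines with [α ρ] of type e: type ⟨t, t⟩.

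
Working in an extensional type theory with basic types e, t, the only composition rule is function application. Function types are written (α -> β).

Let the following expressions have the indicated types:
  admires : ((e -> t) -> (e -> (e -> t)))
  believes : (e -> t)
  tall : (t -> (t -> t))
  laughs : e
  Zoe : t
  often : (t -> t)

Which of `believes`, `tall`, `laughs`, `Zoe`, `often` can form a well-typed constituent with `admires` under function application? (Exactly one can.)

believes

believes — combines: admires : ((e -> t) -> (e -> (e -> t))) takes believes : (e -> t) as argument, giving (e -> (e -> t)).
tall : (t -> (t -> t)) — admires needs (e -> t); tall needs t; neither fits.
laughs : e — admires needs (e -> t); laughs needs nothing (atomic); neither fits.
Zoe : t — admires needs (e -> t); Zoe needs nothing (atomic); neither fits.
often : (t -> t) — admires needs (e -> t); often needs t; neither fits.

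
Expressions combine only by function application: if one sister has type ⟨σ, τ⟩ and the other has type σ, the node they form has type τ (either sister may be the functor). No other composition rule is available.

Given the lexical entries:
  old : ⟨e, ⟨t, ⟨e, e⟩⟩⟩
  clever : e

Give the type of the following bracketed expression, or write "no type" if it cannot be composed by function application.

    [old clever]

[old clever]: functor old : ⟨e, ⟨t, ⟨e, e⟩⟩⟩, argument clever : e; result ⟨t, ⟨e, e⟩⟩.

⟨t, ⟨e, e⟩⟩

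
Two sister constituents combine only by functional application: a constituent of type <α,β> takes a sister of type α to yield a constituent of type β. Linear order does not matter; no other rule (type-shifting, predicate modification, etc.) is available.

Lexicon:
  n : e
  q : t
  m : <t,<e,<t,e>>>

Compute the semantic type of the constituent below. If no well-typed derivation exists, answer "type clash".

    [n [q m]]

[q m] — m of type <t,<e,<t,e>>> combines with q of type t: type <e,<t,e>>.
[n [q m]] — [q m] of type <e,<t,e>> combines with n of type e: type <t,e>.

<t,e>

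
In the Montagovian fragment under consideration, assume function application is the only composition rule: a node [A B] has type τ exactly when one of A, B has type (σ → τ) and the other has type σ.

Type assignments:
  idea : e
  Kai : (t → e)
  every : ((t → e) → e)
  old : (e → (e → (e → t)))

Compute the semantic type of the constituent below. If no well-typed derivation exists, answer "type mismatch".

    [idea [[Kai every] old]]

[Kai every] — every of type ((t → e) → e) combines with Kai of type (t → e): type e.
[[Kai every] old] — old of type (e → (e → (e → t))) combines with [Kai every] of type e: type (e → (e → t)).
[idea [[Kai every] old]] — [[Kai every] old] of type (e → (e → t)) combines with idea of type e: type (e → t).

(e → t)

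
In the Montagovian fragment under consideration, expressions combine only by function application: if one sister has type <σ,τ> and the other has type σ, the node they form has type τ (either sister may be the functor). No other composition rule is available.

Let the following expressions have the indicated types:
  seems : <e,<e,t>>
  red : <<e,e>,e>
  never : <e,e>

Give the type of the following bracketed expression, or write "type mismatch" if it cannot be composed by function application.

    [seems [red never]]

<e,t>

[red never]: <<e,e>,e> applied to <e,e> yields e.
[seems [red never]]: <e,<e,t>> applied to e yields <e,t>.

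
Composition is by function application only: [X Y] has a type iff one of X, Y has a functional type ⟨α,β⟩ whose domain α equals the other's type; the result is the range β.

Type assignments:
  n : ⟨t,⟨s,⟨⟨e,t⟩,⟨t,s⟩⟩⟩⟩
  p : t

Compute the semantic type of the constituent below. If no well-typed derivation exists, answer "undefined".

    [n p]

[n p]: functor n : ⟨t,⟨s,⟨⟨e,t⟩,⟨t,s⟩⟩⟩⟩, argument p : t; result ⟨s,⟨⟨e,t⟩,⟨t,s⟩⟩⟩.

⟨s,⟨⟨e,t⟩,⟨t,s⟩⟩⟩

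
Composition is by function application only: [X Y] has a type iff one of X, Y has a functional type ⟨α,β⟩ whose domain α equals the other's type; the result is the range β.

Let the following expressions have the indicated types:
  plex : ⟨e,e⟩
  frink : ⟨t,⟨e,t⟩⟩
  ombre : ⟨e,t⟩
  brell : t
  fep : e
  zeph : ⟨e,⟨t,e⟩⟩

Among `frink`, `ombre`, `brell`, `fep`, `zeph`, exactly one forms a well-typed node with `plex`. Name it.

frink : ⟨t,⟨e,t⟩⟩ — no; plex wants e, and frink wants t.
ombre : ⟨e,t⟩ — no; plex wants e, and ombre wants e.
brell : t — no; plex wants e, and brell wants nothing (atomic).
fep — combines: plex : ⟨e,e⟩ takes fep : e as argument, giving e.
zeph : ⟨e,⟨t,e⟩⟩ — no; plex wants e, and zeph wants e.

fep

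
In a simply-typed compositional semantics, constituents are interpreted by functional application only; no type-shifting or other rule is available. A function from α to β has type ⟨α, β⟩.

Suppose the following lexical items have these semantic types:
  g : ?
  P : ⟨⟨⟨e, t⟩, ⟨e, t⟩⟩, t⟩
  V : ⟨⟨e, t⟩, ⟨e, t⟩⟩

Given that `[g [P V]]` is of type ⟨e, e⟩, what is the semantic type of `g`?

⟨t, ⟨e, e⟩⟩

[g [P V]] must have type ⟨e, e⟩. The sister [P V] has type t; that is not a function onto ⟨e, e⟩, so g must be the functor, of type ⟨t, ⟨e, e⟩⟩.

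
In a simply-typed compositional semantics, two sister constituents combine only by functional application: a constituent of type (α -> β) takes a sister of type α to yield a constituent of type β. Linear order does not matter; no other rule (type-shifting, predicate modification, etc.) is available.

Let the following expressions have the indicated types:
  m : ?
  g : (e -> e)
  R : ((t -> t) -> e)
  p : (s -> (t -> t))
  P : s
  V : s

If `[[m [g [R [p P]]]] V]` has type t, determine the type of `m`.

For [[m [g [R [p P]]]] V] to have type t with V of type s, [m [g [R [p P]]]] must be the function: [m [g [R [p P]]]] : (s -> t).
For [m [g [R [p P]]]] to have type (s -> t) with [g [R [p P]]] of type e, m must be the function: m : (e -> (s -> t)).

(e -> (s -> t))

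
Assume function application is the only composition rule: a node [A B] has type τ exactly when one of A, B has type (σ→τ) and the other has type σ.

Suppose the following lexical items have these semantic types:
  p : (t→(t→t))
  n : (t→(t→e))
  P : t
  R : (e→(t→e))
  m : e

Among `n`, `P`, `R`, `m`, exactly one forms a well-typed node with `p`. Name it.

n : (t→(t→e)) — neither side's domain matches the other.
P — combines: p : (t→(t→t)) takes P : t as argument, giving (t→t).
R : (e→(t→e)) — neither side's domain matches the other.
m : e — neither side's domain matches the other.

P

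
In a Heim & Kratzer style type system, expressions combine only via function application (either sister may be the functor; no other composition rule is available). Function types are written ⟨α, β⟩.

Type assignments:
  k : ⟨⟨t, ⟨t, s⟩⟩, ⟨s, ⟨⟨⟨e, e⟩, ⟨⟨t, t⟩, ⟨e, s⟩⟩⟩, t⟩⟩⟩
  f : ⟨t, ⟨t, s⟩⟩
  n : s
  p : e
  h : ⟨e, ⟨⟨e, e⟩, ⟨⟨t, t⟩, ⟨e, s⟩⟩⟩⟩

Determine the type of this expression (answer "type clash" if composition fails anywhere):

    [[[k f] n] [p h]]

At [k f], k : ⟨⟨t, ⟨t, s⟩⟩, ⟨s, ⟨⟨⟨e, e⟩, ⟨⟨t, t⟩, ⟨e, s⟩⟩⟩, t⟩⟩⟩ takes f : ⟨t, ⟨t, s⟩⟩, giving ⟨s, ⟨⟨⟨e, e⟩, ⟨⟨t, t⟩, ⟨e, s⟩⟩⟩, t⟩⟩.
At [[k f] n], [k f] : ⟨s, ⟨⟨⟨e, e⟩, ⟨⟨t, t⟩, ⟨e, s⟩⟩⟩, t⟩⟩ takes n : s, giving ⟨⟨⟨e, e⟩, ⟨⟨t, t⟩, ⟨e, s⟩⟩⟩, t⟩.
At [p h], h : ⟨e, ⟨⟨e, e⟩, ⟨⟨t, t⟩, ⟨e, s⟩⟩⟩⟩ takes p : e, giving ⟨⟨e, e⟩, ⟨⟨t, t⟩, ⟨e, s⟩⟩⟩.
At [[[k f] n] [p h]], [[k f] n] : ⟨⟨⟨e, e⟩, ⟨⟨t, t⟩, ⟨e, s⟩⟩⟩, t⟩ takes [p h] : ⟨⟨e, e⟩, ⟨⟨t, t⟩, ⟨e, s⟩⟩⟩, giving t.

t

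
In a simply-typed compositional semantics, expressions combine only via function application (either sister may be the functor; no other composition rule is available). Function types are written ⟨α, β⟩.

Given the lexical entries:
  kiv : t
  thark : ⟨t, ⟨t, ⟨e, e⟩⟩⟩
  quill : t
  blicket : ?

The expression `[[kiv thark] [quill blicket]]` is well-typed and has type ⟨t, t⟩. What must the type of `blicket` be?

⟨t, ⟨⟨t, ⟨e, e⟩⟩, ⟨t, t⟩⟩⟩

At [[kiv thark] [quill blicket]] (required: ⟨t, t⟩): [kiv thark] is ⟨t, ⟨e, e⟩⟩, which is not a function with range ⟨t, t⟩; hence [quill blicket] is the functor — type ⟨⟨t, ⟨e, e⟩⟩, ⟨t, t⟩⟩.
At [quill blicket] (required: ⟨⟨t, ⟨e, e⟩⟩, ⟨t, t⟩⟩): quill is t, which is not a function with range ⟨⟨t, ⟨e, e⟩⟩, ⟨t, t⟩⟩; hence blicket is the functor — type ⟨t, ⟨⟨t, ⟨e, e⟩⟩, ⟨t, t⟩⟩⟩.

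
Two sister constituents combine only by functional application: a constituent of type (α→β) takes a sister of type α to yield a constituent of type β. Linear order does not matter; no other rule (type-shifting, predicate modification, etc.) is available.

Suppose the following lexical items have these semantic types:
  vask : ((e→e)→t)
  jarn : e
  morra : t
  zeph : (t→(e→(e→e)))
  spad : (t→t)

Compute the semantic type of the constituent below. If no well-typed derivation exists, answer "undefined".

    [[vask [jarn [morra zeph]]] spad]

[morra zeph]: functor zeph : (t→(e→(e→e))), argument morra : t; result (e→(e→e)).
[jarn [morra zeph]]: functor [morra zeph] : (e→(e→e)), argument jarn : e; result (e→e).
[vask [jarn [morra zeph]]]: functor vask : ((e→e)→t), argument [jarn [morra zeph]] : (e→e); result t.
[[vask [jarn [morra zeph]]] spad]: functor spad : (t→t), argument [vask [jarn [morra zeph]]] : t; result t.

t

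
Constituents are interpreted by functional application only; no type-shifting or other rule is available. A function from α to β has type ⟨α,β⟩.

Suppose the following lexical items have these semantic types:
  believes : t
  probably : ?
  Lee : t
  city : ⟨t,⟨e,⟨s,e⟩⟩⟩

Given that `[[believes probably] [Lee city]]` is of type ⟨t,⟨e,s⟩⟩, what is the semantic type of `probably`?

[[believes probably] [Lee city]] must have type ⟨t,⟨e,s⟩⟩. The sister [Lee city] has type ⟨e,⟨s,e⟩⟩; that is not a function onto ⟨t,⟨e,s⟩⟩, so [believes probably] must be the functor, of type ⟨⟨e,⟨s,e⟩⟩,⟨t,⟨e,s⟩⟩⟩.
[believes probably] must have type ⟨⟨e,⟨s,e⟩⟩,⟨t,⟨e,s⟩⟩⟩. The sister believes has type t; that is not a function onto ⟨⟨e,⟨s,e⟩⟩,⟨t,⟨e,s⟩⟩⟩, so probably must be the functor, of type ⟨t,⟨⟨e,⟨s,e⟩⟩,⟨t,⟨e,s⟩⟩⟩⟩.

⟨t,⟨⟨e,⟨s,e⟩⟩,⟨t,⟨e,s⟩⟩⟩⟩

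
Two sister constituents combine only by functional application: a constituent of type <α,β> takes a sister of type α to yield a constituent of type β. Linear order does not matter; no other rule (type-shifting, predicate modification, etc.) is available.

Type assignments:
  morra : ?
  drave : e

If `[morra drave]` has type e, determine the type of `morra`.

<e,e>

For [morra drave] to have type e with drave of type e, morra must be the function: morra : <e,e>.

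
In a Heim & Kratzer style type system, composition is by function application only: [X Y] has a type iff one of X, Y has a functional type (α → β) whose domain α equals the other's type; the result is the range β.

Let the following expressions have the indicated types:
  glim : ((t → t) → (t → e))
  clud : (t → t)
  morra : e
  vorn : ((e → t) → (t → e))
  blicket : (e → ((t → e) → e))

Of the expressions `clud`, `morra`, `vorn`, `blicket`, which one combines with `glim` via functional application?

clud — combines: glim : ((t → t) → (t → e)) takes clud : (t → t) as argument, giving (t → e).
morra : e — glim needs (t → t); morra needs nothing (atomic); neither fits.
vorn : ((e → t) → (t → e)) — glim needs (t → t); vorn needs (e → t); neither fits.
blicket : (e → ((t → e) → e)) — glim needs (t → t); blicket needs e; neither fits.

clud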